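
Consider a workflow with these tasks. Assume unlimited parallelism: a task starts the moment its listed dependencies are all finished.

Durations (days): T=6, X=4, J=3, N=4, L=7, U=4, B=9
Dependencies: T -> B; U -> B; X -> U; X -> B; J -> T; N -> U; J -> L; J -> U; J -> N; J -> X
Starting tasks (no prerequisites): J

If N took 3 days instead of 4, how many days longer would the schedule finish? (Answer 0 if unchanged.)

0

Actual critical path: J→N→U→B = 3+4+4+9 = 20 ⇒ 20 days.
N is on the critical path; changing it to 3 makes that path 19 days.
New critical path: J→X→U→B = 3+4+4+9 = 20 ⇒ 20 days.
Change in finish: 20 − 20 = +0 days.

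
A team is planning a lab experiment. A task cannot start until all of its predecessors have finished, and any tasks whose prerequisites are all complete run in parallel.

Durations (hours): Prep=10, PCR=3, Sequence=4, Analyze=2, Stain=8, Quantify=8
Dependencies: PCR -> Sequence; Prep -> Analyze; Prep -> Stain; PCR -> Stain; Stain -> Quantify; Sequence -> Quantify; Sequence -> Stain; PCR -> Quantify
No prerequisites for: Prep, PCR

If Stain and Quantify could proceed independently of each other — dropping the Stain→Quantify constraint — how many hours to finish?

Before: longest chain Prep→Stain→Quantify = 10+8+8 = 26, finish 26.
Without Stain→Quantify, Quantify's earliest start moves from 18 to 7.
After: Prep→Stain = 10+8 = 18 → 18 hours.

18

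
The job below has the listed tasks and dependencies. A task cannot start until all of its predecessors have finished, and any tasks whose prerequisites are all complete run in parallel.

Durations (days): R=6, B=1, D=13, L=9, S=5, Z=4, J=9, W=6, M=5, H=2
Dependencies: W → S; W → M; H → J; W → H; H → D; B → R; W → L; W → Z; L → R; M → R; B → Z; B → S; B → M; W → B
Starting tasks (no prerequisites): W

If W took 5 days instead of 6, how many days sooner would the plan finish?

The binding path is W→H→D = 6+2+13 = 21; finish at 21 days.
Since W is critical, the -1 change carries straight to that chain (now 20 days).
That remains the longest chain; total 20 days.
Change in finish: 20 − 21 = -1 days.

1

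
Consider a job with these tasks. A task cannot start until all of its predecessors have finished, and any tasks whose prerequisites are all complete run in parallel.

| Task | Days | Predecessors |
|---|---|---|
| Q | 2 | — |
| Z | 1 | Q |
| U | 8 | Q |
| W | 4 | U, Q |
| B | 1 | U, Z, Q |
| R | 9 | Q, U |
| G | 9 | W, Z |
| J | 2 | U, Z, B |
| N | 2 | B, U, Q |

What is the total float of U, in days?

0

Q→U→W→G = 2+8+4+9 = 23 sets the makespan at 23 days.
U finishes as early as 10 and must finish by 10.
Slack of U = 2 − 2 = 0 days.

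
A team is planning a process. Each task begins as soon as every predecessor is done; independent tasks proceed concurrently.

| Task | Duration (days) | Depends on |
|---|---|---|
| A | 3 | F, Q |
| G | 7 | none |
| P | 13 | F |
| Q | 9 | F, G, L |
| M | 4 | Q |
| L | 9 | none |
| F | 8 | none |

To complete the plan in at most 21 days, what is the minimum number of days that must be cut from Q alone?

Current finish: 22 days; target: 21.
Q is on every critical path, so each day cut from Q cuts the finish by one (this holds down to a finish of 21).
Need 22 − 21 = 1 day off Q → Q becomes 8 days, finish becomes 21.

1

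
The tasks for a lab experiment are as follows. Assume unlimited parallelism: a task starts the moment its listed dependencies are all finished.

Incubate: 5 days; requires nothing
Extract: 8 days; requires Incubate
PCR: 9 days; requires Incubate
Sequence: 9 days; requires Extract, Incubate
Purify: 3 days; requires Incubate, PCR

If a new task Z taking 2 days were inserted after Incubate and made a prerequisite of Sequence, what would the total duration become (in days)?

22

Originally the plan takes 22 days.
With Z inserted, Sequence now waits for max(Extract, Incubate, Z).
New critical path: Incubate→Extract→Sequence = 5+8+9 = 22 ⇒ 22 days.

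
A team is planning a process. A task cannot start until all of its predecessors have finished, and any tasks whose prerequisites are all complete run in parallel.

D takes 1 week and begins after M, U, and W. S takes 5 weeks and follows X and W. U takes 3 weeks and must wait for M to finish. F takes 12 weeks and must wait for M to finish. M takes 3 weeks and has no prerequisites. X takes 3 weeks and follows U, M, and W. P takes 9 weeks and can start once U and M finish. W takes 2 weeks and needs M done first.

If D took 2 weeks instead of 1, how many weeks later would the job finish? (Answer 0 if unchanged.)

0

The binding path is M→U→P = 3+3+9 = 15; finish at 15 weeks.
D has 8 weeks of float (longest path through it is 7).
No other chain overtakes it, so the finish is 15 weeks.
Change in finish: 15 − 15 = +0 weeks.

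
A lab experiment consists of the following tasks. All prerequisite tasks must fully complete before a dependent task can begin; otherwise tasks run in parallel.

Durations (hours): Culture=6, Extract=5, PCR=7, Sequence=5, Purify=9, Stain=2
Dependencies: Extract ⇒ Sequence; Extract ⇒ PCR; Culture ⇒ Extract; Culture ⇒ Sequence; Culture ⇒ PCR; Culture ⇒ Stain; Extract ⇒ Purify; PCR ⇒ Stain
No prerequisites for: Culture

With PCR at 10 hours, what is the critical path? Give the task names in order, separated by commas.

Culture, Extract, PCR, Stain

Baseline: Culture→Extract→PCR→Stain = 6+5+7+2 = 20 → 20 hours.
Since PCR is critical, the +3 change carries straight to that chain (now 23 hours).
That remains the longest chain; total 23 hours.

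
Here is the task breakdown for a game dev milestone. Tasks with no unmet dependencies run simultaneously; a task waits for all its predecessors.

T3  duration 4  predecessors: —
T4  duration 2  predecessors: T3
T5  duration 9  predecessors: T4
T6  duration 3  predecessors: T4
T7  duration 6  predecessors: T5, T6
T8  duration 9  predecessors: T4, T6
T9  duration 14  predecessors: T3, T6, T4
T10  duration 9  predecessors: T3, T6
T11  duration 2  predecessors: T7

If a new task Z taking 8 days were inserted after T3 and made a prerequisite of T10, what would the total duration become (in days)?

23

Originally the schedule takes 23 days.
With Z inserted, T10 now waits for max(T3, T6, Z).
New critical path: T3→T4→T5→T7→T11 = 4+2+9+6+2 = 23 ⇒ 23 days.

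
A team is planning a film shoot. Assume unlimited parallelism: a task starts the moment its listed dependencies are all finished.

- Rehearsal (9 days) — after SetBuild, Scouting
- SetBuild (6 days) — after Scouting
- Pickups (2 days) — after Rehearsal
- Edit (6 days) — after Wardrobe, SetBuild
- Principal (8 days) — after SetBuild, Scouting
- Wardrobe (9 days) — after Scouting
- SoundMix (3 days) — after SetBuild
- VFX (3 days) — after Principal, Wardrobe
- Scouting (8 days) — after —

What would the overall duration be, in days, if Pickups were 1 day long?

Critical path before the change: Scouting→SetBuild→Rehearsal→Pickups = 8+6+9+2 = 25 giving 25 days.
Pickups lies on that path, so at 1 day the path becomes 24 days.
The binding chain switches to Scouting→SetBuild→Principal→VFX = 8+6+8+3 = 25; finish 25 days.

25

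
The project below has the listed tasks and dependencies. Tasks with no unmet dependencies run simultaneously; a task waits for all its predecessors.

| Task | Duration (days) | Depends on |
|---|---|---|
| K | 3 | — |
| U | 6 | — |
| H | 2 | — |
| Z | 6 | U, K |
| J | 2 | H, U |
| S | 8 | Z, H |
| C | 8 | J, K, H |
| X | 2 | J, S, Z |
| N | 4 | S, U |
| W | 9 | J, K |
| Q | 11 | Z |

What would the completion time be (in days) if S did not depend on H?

24

Original critical path: U→Z→S→N = 6+6+8+4 = 24 ⇒ 24 days.
Dropping H→S doesn't change S's earliest start (12); another predecessor still binds.
The longest chain is now U→Z→S→N = 6+6+8+4 = 24, so the job takes 24 days.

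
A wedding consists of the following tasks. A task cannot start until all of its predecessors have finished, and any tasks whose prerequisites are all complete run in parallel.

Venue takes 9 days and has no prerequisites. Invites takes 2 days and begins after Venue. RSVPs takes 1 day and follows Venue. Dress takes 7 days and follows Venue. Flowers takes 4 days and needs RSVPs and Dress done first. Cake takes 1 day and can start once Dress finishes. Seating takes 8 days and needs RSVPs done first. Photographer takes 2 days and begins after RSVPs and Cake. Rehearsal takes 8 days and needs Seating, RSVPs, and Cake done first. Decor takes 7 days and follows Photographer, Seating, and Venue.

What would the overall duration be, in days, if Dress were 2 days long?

As given, the longest chain is Venue→Dress→Cake→Photographer→Decor = 9+7+1+2+7 = 26, so the finish is 26 days.
Since Dress is critical, the -5 change carries straight to that chain (now 21 days).
The binding chain switches to Venue→RSVPs→Seating→Rehearsal = 9+1+8+8 = 26; finish 26 days.

26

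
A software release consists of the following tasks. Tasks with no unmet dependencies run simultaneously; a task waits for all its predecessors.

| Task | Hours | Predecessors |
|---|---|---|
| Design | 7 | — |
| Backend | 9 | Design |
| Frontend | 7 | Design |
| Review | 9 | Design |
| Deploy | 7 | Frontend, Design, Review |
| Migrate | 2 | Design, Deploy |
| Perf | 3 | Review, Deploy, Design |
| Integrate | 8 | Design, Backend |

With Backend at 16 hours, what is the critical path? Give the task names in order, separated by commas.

Design, Backend, Integrate

Actual critical path: Design→Review→Deploy→Perf = 7+9+7+3 = 26 ⇒ 26 hours.
The longest path through Backend is only 24 hours, so Backend has float 2.
New critical path: Design→Backend→Integrate = 7+16+8 = 31 ⇒ 31 hours.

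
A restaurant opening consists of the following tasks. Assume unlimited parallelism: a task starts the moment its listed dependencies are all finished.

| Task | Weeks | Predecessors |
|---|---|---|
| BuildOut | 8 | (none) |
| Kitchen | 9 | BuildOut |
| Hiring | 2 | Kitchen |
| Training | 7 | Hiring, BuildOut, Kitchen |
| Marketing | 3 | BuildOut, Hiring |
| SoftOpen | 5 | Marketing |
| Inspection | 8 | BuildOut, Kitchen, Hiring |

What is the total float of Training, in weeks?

1

BuildOut→Kitchen→Hiring→Marketing→SoftOpen = 8+9+2+3+5 = 27 sets the makespan at 27 weeks.
Longest path through Training: 26 weeks (earliest finish 26, latest finish 27).
Float = 27 − 26 = 1.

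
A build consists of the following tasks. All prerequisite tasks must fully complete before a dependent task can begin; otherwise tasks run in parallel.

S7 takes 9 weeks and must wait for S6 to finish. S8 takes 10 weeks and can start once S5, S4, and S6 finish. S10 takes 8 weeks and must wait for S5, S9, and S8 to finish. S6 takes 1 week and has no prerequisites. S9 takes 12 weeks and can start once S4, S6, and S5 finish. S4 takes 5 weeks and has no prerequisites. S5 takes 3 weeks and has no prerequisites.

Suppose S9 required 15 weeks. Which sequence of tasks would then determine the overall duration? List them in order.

S4, S9, S10

Critical path before the change: S4→S9→S10 = 5+12+8 = 25 giving 25 weeks.
Since S9 is critical, the +3 change carries straight to that chain (now 28 weeks).
That remains the longest chain; total 28 weeks.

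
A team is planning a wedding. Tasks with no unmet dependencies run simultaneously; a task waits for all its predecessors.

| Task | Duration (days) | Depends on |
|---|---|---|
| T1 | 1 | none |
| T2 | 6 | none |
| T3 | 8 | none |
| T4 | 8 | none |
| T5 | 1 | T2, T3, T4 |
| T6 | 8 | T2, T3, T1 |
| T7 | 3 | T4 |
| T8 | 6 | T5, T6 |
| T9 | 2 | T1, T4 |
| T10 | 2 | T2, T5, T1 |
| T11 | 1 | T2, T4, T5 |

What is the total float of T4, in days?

7

T3→T6→T8 = 8+8+6 = 22 sets the makespan at 22 days.
T4 finishes as early as 8 and must finish by 15.
Slack of T4 = 7 − 0 = 7 days.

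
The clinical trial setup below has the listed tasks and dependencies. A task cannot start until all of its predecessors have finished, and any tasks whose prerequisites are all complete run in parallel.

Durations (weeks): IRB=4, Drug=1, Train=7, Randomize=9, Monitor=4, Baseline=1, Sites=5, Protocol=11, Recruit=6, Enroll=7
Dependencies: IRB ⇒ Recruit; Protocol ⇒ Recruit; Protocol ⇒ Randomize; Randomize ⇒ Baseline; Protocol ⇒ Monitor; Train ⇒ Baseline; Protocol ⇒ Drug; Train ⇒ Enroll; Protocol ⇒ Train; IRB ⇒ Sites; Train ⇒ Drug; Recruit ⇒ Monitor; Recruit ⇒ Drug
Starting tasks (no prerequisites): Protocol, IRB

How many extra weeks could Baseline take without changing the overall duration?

Critical path: Protocol→Train→Enroll = 11+7+7 = 25, so the finish is 25 weeks.
Baseline finishes as early as 21 and must finish by 25.
Slack of Baseline = 24 − 20 = 4 weeks.

4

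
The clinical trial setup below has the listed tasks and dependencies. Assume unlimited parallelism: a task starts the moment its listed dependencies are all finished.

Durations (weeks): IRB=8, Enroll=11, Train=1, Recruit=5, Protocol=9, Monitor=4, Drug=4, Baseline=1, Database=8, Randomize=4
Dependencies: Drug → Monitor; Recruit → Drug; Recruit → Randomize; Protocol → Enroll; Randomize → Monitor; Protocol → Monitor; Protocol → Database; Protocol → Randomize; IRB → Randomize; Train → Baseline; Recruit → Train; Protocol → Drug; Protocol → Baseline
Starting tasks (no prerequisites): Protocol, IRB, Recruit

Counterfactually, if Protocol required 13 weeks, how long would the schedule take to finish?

As given, the longest chain is Protocol→Enroll = 9+11 = 20, so the finish is 20 weeks.
Protocol lies on that path, so at 13 weeks the path becomes 24 weeks.
That remains the longest chain; total 24 weeks.

24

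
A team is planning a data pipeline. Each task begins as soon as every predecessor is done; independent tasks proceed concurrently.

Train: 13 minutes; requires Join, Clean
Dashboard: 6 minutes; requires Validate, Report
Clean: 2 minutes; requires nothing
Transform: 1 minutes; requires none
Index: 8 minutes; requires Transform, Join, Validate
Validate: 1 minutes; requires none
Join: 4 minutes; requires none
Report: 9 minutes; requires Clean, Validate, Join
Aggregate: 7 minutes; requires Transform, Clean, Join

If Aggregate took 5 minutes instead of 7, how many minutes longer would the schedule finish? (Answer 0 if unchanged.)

Critical path before the change: Join→Report→Dashboard = 4+9+6 = 19 giving 19 minutes.
The longest path through Aggregate is only 11 minutes, so Aggregate has float 8.
The critical path is still Join→Report→Dashboard; finish is now 19 minutes.
Change in finish: 19 − 19 = +0 minutes.

0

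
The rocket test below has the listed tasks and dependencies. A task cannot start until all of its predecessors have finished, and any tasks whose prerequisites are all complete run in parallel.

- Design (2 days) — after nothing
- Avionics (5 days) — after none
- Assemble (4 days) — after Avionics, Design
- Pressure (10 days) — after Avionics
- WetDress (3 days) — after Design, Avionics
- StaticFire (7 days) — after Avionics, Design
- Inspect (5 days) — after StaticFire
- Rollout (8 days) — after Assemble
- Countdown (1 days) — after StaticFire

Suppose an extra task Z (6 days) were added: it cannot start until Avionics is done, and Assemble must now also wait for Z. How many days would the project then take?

Originally the project takes 17 days.
With Z inserted, Assemble now waits for max(Avionics, Design, Z).
New critical path: Avionics→Z→Assemble→Rollout = 5+6+4+8 = 23 ⇒ 23 days.

23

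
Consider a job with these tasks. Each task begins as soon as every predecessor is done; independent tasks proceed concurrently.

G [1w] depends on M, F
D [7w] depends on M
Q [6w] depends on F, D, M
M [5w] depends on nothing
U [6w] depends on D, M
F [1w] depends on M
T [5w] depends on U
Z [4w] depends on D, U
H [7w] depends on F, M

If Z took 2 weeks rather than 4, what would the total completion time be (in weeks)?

Actual critical path: M→D→U→T = 5+7+6+5 = 23 ⇒ 23 weeks.
Z is off the critical path — its longest chain is 22 weeks, giving 1 of slack.
The critical path is still M→D→U→T; finish is now 23 weeks.

23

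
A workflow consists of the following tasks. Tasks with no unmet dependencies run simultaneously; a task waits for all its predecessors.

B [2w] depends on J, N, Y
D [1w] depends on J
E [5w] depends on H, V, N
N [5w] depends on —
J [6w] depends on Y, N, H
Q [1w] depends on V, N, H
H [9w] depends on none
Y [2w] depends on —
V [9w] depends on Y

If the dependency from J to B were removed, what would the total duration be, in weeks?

16

Original critical path: H→J→B = 9+6+2 = 17 ⇒ 17 weeks.
Without J→B, B's earliest start moves from 15 to 5.
New critical path: H→J→D = 9+6+1 = 16 ⇒ 16 weeks.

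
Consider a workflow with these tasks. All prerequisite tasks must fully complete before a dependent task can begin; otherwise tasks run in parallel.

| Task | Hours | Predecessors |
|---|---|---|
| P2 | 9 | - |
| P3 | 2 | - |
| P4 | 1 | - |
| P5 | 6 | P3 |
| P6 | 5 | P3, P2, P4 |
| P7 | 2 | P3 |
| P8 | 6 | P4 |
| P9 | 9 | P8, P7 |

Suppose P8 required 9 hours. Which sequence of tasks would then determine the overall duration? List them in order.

Critical path before the change: P4→P8→P9 = 1+6+9 = 16 giving 16 hours.
Since P8 is critical, the +3 change carries straight to that chain (now 19 hours).
The critical path is still P4→P8→P9; finish is now 19 hours.

P4, P8, P9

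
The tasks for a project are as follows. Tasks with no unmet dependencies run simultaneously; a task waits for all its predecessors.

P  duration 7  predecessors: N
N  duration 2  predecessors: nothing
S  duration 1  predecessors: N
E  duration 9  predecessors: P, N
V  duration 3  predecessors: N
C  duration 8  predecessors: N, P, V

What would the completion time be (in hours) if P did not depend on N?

16

With the dependency in place, N→P→E = 2+7+9 = 18 sets the finish at 18 hours.
Without N→P, P's earliest start moves from 2 to 0.
The longest chain is now P→E = 7+9 = 16, so the project takes 16 hours.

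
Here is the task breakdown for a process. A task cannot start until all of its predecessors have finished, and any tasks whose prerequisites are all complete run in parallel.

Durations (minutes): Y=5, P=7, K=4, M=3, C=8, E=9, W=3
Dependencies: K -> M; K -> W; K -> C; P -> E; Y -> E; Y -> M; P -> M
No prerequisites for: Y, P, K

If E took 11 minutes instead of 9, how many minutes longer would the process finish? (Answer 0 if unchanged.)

2

Critical path before the change: P→E = 7+9 = 16 giving 16 minutes.
E lies on that path, so at 11 minutes the path becomes 18 minutes.
The critical path is still P→E; finish is now 18 minutes.
Change in finish: 18 − 16 = +2 minutes.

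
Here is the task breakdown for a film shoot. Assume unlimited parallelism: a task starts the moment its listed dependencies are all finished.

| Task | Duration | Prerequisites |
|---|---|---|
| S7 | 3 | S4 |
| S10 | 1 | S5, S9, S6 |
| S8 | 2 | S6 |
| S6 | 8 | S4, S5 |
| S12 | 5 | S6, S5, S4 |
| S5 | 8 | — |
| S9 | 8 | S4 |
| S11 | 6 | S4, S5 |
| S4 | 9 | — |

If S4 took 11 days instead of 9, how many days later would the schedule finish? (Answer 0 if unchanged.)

As given, the longest chain is S4→S6→S12 = 9+8+5 = 22, so the finish is 22 days.
S4 is on the critical path; changing it to 11 makes that path 24 days.
No other chain overtakes it, so the finish is 24 days.
Change in finish: 24 − 22 = +2 days.

2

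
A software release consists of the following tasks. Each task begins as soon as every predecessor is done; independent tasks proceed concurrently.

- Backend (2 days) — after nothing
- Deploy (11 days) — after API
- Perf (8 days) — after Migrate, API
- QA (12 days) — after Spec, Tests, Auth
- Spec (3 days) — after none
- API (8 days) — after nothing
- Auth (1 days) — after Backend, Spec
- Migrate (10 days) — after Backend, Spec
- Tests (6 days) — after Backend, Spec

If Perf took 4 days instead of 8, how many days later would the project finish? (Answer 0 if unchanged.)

As given, the longest chain is Spec→Migrate→Perf = 3+10+8 = 21, so the finish is 21 days.
Since Perf is critical, the -4 change carries straight to that chain (now 17 days).
New critical path: Spec→Tests→QA = 3+6+12 = 21 ⇒ 21 days.
Change in finish: 21 − 21 = +0 days.

0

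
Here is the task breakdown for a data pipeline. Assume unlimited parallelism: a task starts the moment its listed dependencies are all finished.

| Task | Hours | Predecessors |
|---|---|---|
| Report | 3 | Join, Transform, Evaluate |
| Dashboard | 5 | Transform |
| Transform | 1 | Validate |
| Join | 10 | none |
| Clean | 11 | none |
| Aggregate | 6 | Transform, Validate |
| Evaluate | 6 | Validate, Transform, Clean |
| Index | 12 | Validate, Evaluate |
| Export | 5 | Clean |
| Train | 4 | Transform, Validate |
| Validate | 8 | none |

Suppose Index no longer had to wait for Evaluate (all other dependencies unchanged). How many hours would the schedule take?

Before: longest chain Clean→Evaluate→Index = 11+6+12 = 29, finish 29.
Without Evaluate→Index, Index's earliest start moves from 17 to 8.
After: Clean→Evaluate→Report = 11+6+3 = 20 → 20 hours.

20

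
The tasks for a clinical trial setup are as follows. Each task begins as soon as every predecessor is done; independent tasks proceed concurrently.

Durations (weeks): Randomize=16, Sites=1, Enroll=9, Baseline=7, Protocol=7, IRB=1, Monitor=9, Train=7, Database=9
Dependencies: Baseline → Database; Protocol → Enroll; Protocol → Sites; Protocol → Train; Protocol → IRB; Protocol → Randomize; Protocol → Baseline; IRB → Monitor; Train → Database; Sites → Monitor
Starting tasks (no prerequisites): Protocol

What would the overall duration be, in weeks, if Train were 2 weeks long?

23

As given, the longest chain is Protocol→Train→Database = 7+7+9 = 23, so the finish is 23 weeks.
Since Train is critical, the -5 change carries straight to that chain (now 18 weeks).
Now Protocol→Randomize = 7+16 = 23 is longest, so the finish becomes 23 weeks.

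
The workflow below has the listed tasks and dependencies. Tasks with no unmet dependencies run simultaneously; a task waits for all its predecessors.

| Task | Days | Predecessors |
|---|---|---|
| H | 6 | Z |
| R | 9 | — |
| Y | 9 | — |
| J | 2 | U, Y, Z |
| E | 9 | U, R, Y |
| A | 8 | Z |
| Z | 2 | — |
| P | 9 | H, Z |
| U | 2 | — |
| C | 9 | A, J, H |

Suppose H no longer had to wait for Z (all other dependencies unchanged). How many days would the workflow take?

20

Original critical path: Y→J→C = 9+2+9 = 20 ⇒ 20 days.
Without Z→H, H's earliest start moves from 2 to 0.
After: Y→J→C = 9+2+9 = 20 → 20 days.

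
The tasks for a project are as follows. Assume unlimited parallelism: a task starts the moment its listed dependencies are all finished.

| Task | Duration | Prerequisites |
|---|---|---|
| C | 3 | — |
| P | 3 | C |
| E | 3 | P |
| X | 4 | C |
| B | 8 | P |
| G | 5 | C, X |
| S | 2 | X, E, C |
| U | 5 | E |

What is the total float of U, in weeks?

0

C→P→E→U = 3+3+3+5 = 14 sets the makespan at 14 weeks.
Longest path through U: 14 weeks (earliest finish 14, latest finish 14).
Slack of U = 9 − 9 = 0 weeks.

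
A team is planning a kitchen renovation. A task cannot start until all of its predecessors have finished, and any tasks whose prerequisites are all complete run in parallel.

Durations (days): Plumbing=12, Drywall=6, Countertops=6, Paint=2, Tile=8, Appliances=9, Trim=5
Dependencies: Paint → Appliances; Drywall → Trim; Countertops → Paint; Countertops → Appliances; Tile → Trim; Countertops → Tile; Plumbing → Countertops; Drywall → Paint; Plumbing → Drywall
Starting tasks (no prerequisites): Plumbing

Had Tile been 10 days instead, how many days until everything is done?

The binding path is Plumbing→Countertops→Tile→Trim = 12+6+8+5 = 31; finish at 31 days.
Tile is on the critical path; changing it to 10 makes that path 33 days.
That remains the longest chain; total 33 days.

33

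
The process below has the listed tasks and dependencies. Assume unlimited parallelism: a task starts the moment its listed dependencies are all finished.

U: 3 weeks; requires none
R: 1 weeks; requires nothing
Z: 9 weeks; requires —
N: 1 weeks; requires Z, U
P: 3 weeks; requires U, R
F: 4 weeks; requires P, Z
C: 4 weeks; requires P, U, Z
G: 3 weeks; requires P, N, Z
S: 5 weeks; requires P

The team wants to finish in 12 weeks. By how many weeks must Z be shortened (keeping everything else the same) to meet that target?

Current finish: 13 weeks; target: 12.
Z is on every critical path, so each week cut from Z cuts the finish by one (this holds down to a finish of 11).
Need 13 − 12 = 1 week off Z → Z becomes 8 weeks, finish becomes 12.

1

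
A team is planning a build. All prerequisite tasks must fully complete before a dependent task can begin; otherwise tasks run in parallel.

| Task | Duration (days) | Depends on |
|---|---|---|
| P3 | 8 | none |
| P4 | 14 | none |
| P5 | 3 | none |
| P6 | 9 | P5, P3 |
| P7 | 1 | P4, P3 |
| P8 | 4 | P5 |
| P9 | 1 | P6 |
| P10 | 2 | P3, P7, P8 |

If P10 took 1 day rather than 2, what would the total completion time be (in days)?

18

Actual critical path: P3→P6→P9 = 8+9+1 = 18 ⇒ 18 days.
P10 is off the critical path — its longest chain is 17 days, giving 1 of slack.
No other chain overtakes it, so the finish is 18 days.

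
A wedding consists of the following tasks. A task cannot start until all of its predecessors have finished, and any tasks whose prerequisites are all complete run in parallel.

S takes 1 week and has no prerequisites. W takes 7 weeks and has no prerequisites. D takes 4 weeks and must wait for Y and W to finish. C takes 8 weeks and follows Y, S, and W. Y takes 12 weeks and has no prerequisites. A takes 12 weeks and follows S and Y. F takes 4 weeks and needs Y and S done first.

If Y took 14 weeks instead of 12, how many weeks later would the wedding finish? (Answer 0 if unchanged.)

2

Critical path before the change: Y→A = 12+12 = 24 giving 24 weeks.
Y is on the critical path; changing it to 14 makes that path 26 weeks.
That remains the longest chain; total 26 weeks.
Change in finish: 26 − 24 = +2 weeks.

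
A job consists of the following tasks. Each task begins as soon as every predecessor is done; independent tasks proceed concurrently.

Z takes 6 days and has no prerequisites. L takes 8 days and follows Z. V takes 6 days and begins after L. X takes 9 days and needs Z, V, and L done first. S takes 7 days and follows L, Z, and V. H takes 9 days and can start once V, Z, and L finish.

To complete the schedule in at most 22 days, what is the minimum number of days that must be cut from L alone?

7

Current finish: 29 days; target: 22.
L is on every critical path, so each day cut from L cuts the finish by one (this holds down to a finish of 22).
Need 29 − 22 = 7 days off L → L becomes 1 day, finish becomes 22.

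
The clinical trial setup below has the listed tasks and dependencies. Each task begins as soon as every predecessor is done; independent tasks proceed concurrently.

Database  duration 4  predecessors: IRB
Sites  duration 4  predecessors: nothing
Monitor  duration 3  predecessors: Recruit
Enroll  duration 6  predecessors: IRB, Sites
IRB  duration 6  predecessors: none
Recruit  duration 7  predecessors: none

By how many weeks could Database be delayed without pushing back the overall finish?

2

The longest chain is IRB→Enroll = 6+6 = 12; overall finish 12 weeks.
Database finishes as early as 10 and must finish by 12.
Slack of Database = 8 − 6 = 2 weeks.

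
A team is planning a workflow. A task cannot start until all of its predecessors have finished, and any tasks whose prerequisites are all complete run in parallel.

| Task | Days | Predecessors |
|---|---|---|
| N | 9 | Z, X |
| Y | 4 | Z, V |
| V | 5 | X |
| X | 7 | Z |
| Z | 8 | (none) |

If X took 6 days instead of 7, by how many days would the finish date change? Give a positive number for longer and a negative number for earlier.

-1

As given, the longest chain is Z→X→N = 8+7+9 = 24, so the finish is 24 days.
X lies on that path, so at 6 days the path becomes 23 days.
The critical path is still Z→X→N; finish is now 23 days.
Change in finish: 23 − 24 = -1 days.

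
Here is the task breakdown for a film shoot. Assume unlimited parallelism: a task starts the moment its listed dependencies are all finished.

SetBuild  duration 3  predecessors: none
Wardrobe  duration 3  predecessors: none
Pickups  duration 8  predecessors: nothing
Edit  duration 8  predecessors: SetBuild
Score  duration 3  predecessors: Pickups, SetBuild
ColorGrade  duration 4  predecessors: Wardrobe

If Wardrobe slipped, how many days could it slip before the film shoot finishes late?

4

SetBuild→Edit = 3+8 = 11 sets the makespan at 11 days.
Longest path through Wardrobe: 7 days (earliest finish 3, latest finish 7).
So Wardrobe can slip 7 − 3 = 4 days.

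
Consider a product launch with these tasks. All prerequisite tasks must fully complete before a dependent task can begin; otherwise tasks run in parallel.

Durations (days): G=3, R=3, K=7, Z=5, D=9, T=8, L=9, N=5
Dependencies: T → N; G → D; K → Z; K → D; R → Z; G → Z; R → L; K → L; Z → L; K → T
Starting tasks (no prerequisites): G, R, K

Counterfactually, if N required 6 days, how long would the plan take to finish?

Actual critical path: K→Z→L = 7+5+9 = 21 ⇒ 21 days.
The longest path through N is only 20 days, so N has float 1.
That remains the longest chain; total 21 days.

21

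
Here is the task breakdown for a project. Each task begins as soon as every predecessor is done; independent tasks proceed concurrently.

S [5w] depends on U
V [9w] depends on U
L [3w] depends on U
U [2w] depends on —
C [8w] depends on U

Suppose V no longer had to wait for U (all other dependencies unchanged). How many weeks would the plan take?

10

Before: longest chain U→V = 2+9 = 11, finish 11.
Without U→V, V's earliest start moves from 2 to 0.
The longest chain is now U→C = 2+8 = 10, so the plan takes 10 weeks.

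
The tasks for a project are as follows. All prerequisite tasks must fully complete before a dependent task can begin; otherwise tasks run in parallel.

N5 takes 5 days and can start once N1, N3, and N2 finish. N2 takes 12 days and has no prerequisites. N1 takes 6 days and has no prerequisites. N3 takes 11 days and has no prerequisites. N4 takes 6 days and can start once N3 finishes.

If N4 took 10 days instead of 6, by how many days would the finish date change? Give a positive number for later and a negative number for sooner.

The binding path is N3→N4 = 11+6 = 17; finish at 17 days.
Since N4 is critical, the +4 change carries straight to that chain (now 21 days).
No other chain overtakes it, so the finish is 21 days.
Change in finish: 21 − 17 = +4 days.

4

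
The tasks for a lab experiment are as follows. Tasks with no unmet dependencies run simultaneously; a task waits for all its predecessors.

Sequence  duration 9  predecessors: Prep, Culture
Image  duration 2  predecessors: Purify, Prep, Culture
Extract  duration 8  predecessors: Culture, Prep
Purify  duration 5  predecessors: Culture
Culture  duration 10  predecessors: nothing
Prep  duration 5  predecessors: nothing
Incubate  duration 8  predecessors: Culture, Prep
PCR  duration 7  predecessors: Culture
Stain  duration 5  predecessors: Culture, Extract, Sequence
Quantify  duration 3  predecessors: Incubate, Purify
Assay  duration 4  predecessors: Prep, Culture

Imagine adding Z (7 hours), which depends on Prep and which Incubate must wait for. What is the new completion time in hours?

Originally the project takes 24 hours.
With Z inserted, Incubate now waits for max(Culture, Prep, Z).
New critical path: Culture→Sequence→Stain = 10+9+5 = 24 ⇒ 24 hours.

24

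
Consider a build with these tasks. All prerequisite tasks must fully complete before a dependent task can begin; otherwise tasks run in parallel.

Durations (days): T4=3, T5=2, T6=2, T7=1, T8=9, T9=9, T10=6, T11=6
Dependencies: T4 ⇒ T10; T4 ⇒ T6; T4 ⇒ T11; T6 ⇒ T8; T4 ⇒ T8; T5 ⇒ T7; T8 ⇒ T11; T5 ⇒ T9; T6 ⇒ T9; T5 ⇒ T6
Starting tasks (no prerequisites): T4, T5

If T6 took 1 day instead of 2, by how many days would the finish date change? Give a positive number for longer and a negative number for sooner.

Baseline: T4→T6→T8→T11 = 3+2+9+6 = 20 → 20 days.
T6 is on the critical path; changing it to 1 makes that path 19 days.
The critical path is still T4→T6→T8→T11; finish is now 19 days.
Change in finish: 19 − 20 = -1 days.

-1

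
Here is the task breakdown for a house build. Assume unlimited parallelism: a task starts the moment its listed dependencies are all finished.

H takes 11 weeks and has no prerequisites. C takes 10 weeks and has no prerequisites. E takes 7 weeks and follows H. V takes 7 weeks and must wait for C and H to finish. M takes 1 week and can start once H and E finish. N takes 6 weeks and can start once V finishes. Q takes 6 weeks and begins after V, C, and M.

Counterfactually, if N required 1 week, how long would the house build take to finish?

25

Actual critical path: H→E→M→Q = 11+7+1+6 = 25 ⇒ 25 weeks.
The longest path through N is only 24 weeks, so N has float 1.
No other chain overtakes it, so the finish is 25 weeks.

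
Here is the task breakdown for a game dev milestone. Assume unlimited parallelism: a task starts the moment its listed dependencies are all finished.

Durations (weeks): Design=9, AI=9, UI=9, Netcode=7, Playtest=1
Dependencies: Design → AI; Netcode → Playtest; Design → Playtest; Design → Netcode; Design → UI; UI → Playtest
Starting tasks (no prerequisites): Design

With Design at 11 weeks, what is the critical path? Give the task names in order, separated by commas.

Baseline: Design→UI→Playtest = 9+9+1 = 19 → 19 weeks.
Since Design is critical, the +2 change carries straight to that chain (now 21 weeks).
The critical path is still Design→UI→Playtest; finish is now 21 weeks.

Design, UI, Playtest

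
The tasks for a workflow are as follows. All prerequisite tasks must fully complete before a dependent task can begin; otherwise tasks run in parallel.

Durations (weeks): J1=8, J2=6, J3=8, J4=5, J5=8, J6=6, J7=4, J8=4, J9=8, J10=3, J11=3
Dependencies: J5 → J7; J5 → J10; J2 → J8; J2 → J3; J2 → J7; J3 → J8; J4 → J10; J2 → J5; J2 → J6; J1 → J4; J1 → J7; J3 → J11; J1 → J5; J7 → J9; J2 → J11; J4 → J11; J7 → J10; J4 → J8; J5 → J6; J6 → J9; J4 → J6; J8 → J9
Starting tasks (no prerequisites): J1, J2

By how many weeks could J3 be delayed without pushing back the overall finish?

4

Critical path: J1→J5→J6→J9 = 8+8+6+8 = 30, so the finish is 30 weeks.
Longest path through J3: 26 weeks (earliest finish 14, latest finish 18).
Slack of J3 = 10 − 6 = 4 weeks.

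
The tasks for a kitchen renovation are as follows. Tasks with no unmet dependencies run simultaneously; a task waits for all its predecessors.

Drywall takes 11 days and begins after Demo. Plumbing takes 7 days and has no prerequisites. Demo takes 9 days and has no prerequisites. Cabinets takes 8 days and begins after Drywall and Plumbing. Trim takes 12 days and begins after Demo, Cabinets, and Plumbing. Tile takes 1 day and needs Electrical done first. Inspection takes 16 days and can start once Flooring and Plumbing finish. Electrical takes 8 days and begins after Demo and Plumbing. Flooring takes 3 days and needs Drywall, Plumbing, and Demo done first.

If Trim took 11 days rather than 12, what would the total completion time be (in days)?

39

Actual critical path: Demo→Drywall→Cabinets→Trim = 9+11+8+12 = 40 ⇒ 40 days.
Trim is on the critical path; changing it to 11 makes that path 39 days.
Now Demo→Drywall→Flooring→Inspection = 9+11+3+16 = 39 is longest, so the finish becomes 39 days.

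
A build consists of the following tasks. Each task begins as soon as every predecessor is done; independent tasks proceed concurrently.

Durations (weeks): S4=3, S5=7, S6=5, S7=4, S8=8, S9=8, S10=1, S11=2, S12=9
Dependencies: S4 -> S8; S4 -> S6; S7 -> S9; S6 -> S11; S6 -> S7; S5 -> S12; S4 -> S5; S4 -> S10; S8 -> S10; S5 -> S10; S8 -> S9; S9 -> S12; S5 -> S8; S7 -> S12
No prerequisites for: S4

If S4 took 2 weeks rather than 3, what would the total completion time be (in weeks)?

Critical path before the change: S4→S5→S8→S9→S12 = 3+7+8+8+9 = 35 giving 35 weeks.
S4 lies on that path, so at 2 weeks the path becomes 34 weeks.
That remains the longest chain; total 34 weeks.

34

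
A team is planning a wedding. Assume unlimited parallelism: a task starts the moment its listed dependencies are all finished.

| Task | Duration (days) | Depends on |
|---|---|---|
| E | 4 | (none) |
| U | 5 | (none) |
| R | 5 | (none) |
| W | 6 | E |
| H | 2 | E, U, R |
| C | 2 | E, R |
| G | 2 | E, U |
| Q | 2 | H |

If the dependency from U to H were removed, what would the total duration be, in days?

10

Original critical path: E→W = 4+6 = 10 ⇒ 10 days.
Dropping U→H doesn't change H's earliest start (5); another predecessor still binds.
New critical path: E→W = 4+6 = 10 ⇒ 10 days.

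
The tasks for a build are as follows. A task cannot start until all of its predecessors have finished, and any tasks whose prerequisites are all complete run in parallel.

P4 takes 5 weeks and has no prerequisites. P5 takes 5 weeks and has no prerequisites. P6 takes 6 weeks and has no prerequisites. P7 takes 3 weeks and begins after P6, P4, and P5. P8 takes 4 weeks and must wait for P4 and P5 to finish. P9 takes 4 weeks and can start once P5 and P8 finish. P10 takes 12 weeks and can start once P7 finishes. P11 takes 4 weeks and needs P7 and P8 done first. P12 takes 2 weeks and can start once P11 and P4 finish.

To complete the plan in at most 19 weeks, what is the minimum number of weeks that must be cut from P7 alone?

Current finish: 21 weeks; target: 19.
P7 is on every critical path, so each week cut from P7 cuts the finish by one (this holds down to a finish of 19).
Need 21 − 19 = 2 weeks off P7 → P7 becomes 1 week, finish becomes 19.

2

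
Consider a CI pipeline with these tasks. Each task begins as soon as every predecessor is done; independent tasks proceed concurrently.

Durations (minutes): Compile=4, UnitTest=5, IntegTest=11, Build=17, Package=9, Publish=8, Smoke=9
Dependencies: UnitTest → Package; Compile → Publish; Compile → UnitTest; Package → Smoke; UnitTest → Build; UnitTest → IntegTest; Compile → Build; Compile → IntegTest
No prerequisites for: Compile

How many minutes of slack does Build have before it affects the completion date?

Critical path: Compile→UnitTest→Package→Smoke = 4+5+9+9 = 27, so the finish is 27 minutes.
Build finishes as early as 26 and must finish by 27.
Slack of Build = 10 − 9 = 1 minute.

1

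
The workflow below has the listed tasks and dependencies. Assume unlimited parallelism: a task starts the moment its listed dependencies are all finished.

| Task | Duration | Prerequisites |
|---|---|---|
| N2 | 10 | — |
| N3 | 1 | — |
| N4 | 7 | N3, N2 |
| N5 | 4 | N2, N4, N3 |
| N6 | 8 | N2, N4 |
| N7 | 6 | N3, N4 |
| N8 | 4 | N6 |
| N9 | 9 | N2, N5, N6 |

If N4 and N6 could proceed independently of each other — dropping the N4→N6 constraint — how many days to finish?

30

With the dependency in place, N2→N4→N6→N9 = 10+7+8+9 = 34 sets the finish at 34 days.
Without N4→N6, N6's earliest start moves from 17 to 10.
The longest chain is now N2→N4→N5→N9 = 10+7+4+9 = 30, so the job takes 30 days.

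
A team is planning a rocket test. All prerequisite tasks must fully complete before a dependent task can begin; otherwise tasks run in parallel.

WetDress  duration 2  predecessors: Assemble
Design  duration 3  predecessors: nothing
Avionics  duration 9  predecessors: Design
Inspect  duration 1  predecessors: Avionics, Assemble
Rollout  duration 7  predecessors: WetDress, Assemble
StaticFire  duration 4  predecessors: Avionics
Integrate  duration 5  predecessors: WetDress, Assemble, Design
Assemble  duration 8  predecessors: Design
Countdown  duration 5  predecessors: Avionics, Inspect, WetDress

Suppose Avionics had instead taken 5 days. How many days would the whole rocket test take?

As given, the longest chain is Design→Assemble→WetDress→Rollout = 3+8+2+7 = 20, so the finish is 20 days.
Avionics is off the critical path — its longest chain is 18 days, giving 2 of slack.
The critical path is still Design→Assemble→WetDress→Rollout; finish is now 20 days.

20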